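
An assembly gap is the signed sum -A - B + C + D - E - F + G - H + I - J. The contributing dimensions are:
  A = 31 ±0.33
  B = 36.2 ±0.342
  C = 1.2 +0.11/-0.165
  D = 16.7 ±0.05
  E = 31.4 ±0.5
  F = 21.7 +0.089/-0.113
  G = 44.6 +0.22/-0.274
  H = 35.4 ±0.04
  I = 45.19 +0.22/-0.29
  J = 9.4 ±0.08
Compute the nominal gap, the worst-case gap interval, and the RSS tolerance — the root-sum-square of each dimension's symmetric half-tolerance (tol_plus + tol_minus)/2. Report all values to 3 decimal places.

nominal=-57.410 wc=[-59.570,-55.405] rss=0.801

Stack each dimension's contribution:
  -A: nom -31.000 → Σnom=-31.000; wc +0.330/-0.330 → slack +0.330/-0.330; half-tol=0.330, Σhalf²=0.108900
  -B: nom -36.200 → Σnom=-67.200; wc +0.342/-0.342 → slack +0.672/-0.672; half-tol=0.342, Σhalf²=0.225864
  +C: nom +1.200 → Σnom=-66.000; wc +0.110/-0.165 → slack +0.782/-0.837; half-tol=0.138, Σhalf²=0.244770
  +D: nom +16.700 → Σnom=-49.300; wc +0.050/-0.050 → slack +0.832/-0.887; half-tol=0.050, Σhalf²=0.247270
  -E: nom -31.400 → Σnom=-80.700; wc +0.500/-0.500 → slack +1.332/-1.387; half-tol=0.500, Σhalf²=0.497270
  -F: nom -21.700 → Σnom=-102.400; wc +0.113/-0.089 → slack +1.445/-1.476; half-tol=0.101, Σhalf²=0.507471
  +G: nom +44.600 → Σnom=-57.800; wc +0.220/-0.274 → slack +1.665/-1.750; half-tol=0.247, Σhalf²=0.568480
  -H: nom -35.400 → Σnom=-93.200; wc +0.040/-0.040 → slack +1.705/-1.790; half-tol=0.040, Σhalf²=0.570080
  +I: nom +45.190 → Σnom=-48.010; wc +0.220/-0.290 → slack +1.925/-2.080; half-tol=0.255, Σhalf²=0.635105
  -J: nom -9.400 → Σnom=-57.410; wc +0.080/-0.080 → slack +2.005/-2.160; half-tol=0.080, Σhalf²=0.641505
Nominal = -57.410. Worst-case = [-57.410 - 2.160, -57.410 + 2.005] = [-59.570, -55.405]. RSS = √0.641505 = 0.801.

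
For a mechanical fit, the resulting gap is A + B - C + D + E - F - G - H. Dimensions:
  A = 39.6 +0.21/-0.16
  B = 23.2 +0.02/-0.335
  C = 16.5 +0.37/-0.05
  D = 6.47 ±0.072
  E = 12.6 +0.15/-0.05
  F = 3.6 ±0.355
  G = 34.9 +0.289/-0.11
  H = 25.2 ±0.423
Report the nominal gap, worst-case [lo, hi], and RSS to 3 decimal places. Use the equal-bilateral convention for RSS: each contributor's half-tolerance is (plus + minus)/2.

nominal=1.670 wc=[-0.384,3.060] rss=0.685

Stack each dimension's contribution:
  +A: nom +39.600 → Σnom=39.600; wc +0.210/-0.160 → slack +0.210/-0.160; half-tol=0.185, Σhalf²=0.034225
  +B: nom +23.200 → Σnom=62.800; wc +0.020/-0.335 → slack +0.230/-0.495; half-tol=0.178, Σhalf²=0.065731
  -C: nom -16.500 → Σnom=46.300; wc +0.050/-0.370 → slack +0.280/-0.865; half-tol=0.210, Σhalf²=0.109831
  +D: nom +6.470 → Σnom=52.770; wc +0.072/-0.072 → slack +0.352/-0.937; half-tol=0.072, Σhalf²=0.115015
  +E: nom +12.600 → Σnom=65.370; wc +0.150/-0.050 → slack +0.502/-0.987; half-tol=0.100, Σhalf²=0.125015
  -F: nom -3.600 → Σnom=61.770; wc +0.355/-0.355 → slack +0.857/-1.342; half-tol=0.355, Σhalf²=0.251040
  -G: nom -34.900 → Σnom=26.870; wc +0.110/-0.289 → slack +0.967/-1.631; half-tol=0.199, Σhalf²=0.290840
  -H: nom -25.200 → Σnom=1.670; wc +0.423/-0.423 → slack +1.390/-2.054; half-tol=0.423, Σhalf²=0.469769
Nominal = 1.670. Worst-case = [1.670 - 2.054, 1.670 + 1.390] = [-0.384, 3.060]. RSS = √0.469769 = 0.685.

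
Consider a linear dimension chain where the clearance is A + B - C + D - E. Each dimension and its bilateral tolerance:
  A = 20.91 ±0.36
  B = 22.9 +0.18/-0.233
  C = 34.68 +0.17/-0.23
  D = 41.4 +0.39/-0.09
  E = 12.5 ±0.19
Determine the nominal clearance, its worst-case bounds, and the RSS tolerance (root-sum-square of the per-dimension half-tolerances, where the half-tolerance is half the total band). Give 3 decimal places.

nominal=38.030 wc=[36.987,39.380] rss=0.553

Stack each dimension's contribution:
  +A: nom +20.910 → Σnom=20.910; wc +0.360/-0.360 → slack +0.360/-0.360; half-tol=0.360, Σhalf²=0.129600
  +B: nom +22.900 → Σnom=43.810; wc +0.180/-0.233 → slack +0.540/-0.593; half-tol=0.207, Σhalf²=0.172242
  -C: nom -34.680 → Σnom=9.130; wc +0.230/-0.170 → slack +0.770/-0.763; half-tol=0.200, Σhalf²=0.212242
  +D: nom +41.400 → Σnom=50.530; wc +0.390/-0.090 → slack +1.160/-0.853; half-tol=0.240, Σhalf²=0.269842
  -E: nom -12.500 → Σnom=38.030; wc +0.190/-0.190 → slack +1.350/-1.043; half-tol=0.190, Σhalf²=0.305942
Nominal = 38.030. Worst-case = [38.030 - 1.043, 38.030 + 1.350] = [36.987, 39.380]. RSS = √0.305942 = 0.553.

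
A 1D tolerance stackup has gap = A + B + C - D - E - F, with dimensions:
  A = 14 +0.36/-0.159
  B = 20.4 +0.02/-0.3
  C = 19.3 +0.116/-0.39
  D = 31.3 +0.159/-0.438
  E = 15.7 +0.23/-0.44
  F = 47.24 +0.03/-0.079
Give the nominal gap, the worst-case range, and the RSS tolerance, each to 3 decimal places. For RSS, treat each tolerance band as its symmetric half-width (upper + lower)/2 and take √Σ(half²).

nominal=-40.540 wc=[-41.808,-39.087] rss=0.601

Stack each dimension's contribution:
  +A: nom +14.000 → Σnom=14.000; wc +0.360/-0.159 → slack +0.360/-0.159; half-tol=0.260, Σhalf²=0.067340
  +B: nom +20.400 → Σnom=34.400; wc +0.020/-0.300 → slack +0.380/-0.459; half-tol=0.160, Σhalf²=0.092940
  +C: nom +19.300 → Σnom=53.700; wc +0.116/-0.390 → slack +0.496/-0.849; half-tol=0.253, Σhalf²=0.156949
  -D: nom -31.300 → Σnom=22.400; wc +0.438/-0.159 → slack +0.934/-1.008; half-tol=0.298, Σhalf²=0.246051
  -E: nom -15.700 → Σnom=6.700; wc +0.440/-0.230 → slack +1.374/-1.238; half-tol=0.335, Σhalf²=0.358276
  -F: nom -47.240 → Σnom=-40.540; wc +0.079/-0.030 → slack +1.453/-1.268; half-tol=0.054, Σhalf²=0.361247
Nominal = -40.540. Worst-case = [-40.540 - 1.268, -40.540 + 1.453] = [-41.808, -39.087]. RSS = √0.361247 = 0.601.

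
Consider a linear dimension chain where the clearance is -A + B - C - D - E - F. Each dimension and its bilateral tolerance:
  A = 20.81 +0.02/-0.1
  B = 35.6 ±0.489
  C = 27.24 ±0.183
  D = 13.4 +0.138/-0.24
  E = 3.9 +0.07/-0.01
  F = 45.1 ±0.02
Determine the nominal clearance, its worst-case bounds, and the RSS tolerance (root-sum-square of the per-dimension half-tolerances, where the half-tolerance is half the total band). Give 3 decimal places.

nominal=-74.850 wc=[-75.770,-73.808] rss=0.560

Stack each dimension's contribution:
  -A: nom -20.810 → Σnom=-20.810; wc +0.100/-0.020 → slack +0.100/-0.020; half-tol=0.060, Σhalf²=0.003600
  +B: nom +35.600 → Σnom=14.790; wc +0.489/-0.489 → slack +0.589/-0.509; half-tol=0.489, Σhalf²=0.242721
  -C: nom -27.240 → Σnom=-12.450; wc +0.183/-0.183 → slack +0.772/-0.692; half-tol=0.183, Σhalf²=0.276210
  -D: nom -13.400 → Σnom=-25.850; wc +0.240/-0.138 → slack +1.012/-0.830; half-tol=0.189, Σhalf²=0.311931
  -E: nom -3.900 → Σnom=-29.750; wc +0.010/-0.070 → slack +1.022/-0.900; half-tol=0.040, Σhalf²=0.313531
  -F: nom -45.100 → Σnom=-74.850; wc +0.020/-0.020 → slack +1.042/-0.920; half-tol=0.020, Σhalf²=0.313931
Nominal = -74.850. Worst-case = [-74.850 - 0.920, -74.850 + 1.042] = [-75.770, -73.808]. RSS = √0.313931 = 0.560.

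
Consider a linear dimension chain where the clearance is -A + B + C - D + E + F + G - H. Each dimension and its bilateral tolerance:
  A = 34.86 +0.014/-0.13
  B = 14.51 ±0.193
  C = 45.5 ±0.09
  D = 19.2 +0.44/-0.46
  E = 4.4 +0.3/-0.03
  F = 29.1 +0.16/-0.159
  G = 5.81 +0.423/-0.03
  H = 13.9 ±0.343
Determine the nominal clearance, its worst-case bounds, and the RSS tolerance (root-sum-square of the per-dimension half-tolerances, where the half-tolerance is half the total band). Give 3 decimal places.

Stack each dimension's contribution:
  -A: nom -34.860 → Σnom=-34.860; wc +0.130/-0.014 → slack +0.130/-0.014; half-tol=0.072, Σhalf²=0.005184
  +B: nom +14.510 → Σnom=-20.350; wc +0.193/-0.193 → slack +0.323/-0.207; half-tol=0.193, Σhalf²=0.042433
  +C: nom +45.500 → Σnom=25.150; wc +0.090/-0.090 → slack +0.413/-0.297; half-tol=0.090, Σhalf²=0.050533
  -D: nom -19.200 → Σnom=5.950; wc +0.460/-0.440 → slack +0.873/-0.737; half-tol=0.450, Σhalf²=0.253033
  +E: nom +4.400 → Σnom=10.350; wc +0.300/-0.030 → slack +1.173/-0.767; half-tol=0.165, Σhalf²=0.280258
  +F: nom +29.100 → Σnom=39.450; wc +0.160/-0.159 → slack +1.333/-0.926; half-tol=0.160, Σhalf²=0.305698
  +G: nom +5.810 → Σnom=45.260; wc +0.423/-0.030 → slack +1.756/-0.956; half-tol=0.226, Σhalf²=0.357000
  -H: nom -13.900 → Σnom=31.360; wc +0.343/-0.343 → slack +2.099/-1.299; half-tol=0.343, Σhalf²=0.474650
Nominal = 31.360. Worst-case = [31.360 - 1.299, 31.360 + 2.099] = [30.061, 33.459]. RSS = √0.474650 = 0.689.

nominal=31.360 wc=[30.061,33.459] rss=0.689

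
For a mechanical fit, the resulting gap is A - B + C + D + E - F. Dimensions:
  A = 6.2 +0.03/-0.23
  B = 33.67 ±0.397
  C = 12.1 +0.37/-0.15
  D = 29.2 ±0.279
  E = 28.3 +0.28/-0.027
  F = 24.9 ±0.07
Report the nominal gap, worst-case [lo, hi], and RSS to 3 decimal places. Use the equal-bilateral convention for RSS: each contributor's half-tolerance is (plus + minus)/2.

Stack each dimension's contribution:
  +A: nom +6.200 → Σnom=6.200; wc +0.030/-0.230 → slack +0.030/-0.230; half-tol=0.130, Σhalf²=0.016900
  -B: nom -33.670 → Σnom=-27.470; wc +0.397/-0.397 → slack +0.427/-0.627; half-tol=0.397, Σhalf²=0.174509
  +C: nom +12.100 → Σnom=-15.370; wc +0.370/-0.150 → slack +0.797/-0.777; half-tol=0.260, Σhalf²=0.242109
  +D: nom +29.200 → Σnom=13.830; wc +0.279/-0.279 → slack +1.076/-1.056; half-tol=0.279, Σhalf²=0.319950
  +E: nom +28.300 → Σnom=42.130; wc +0.280/-0.027 → slack +1.356/-1.083; half-tol=0.154, Σhalf²=0.343512
  -F: nom -24.900 → Σnom=17.230; wc +0.070/-0.070 → slack +1.426/-1.153; half-tol=0.070, Σhalf²=0.348412
Nominal = 17.230. Worst-case = [17.230 - 1.153, 17.230 + 1.426] = [16.077, 18.656]. RSS = √0.348412 = 0.590.

nominal=17.230 wc=[16.077,18.656] rss=0.590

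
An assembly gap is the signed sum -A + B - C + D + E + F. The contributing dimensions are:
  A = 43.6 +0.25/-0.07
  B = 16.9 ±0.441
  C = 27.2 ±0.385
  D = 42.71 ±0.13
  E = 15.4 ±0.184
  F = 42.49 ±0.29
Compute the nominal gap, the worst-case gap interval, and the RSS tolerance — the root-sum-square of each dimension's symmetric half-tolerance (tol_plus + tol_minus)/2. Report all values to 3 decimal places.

Stack each dimension's contribution:
  -A: nom -43.600 → Σnom=-43.600; wc +0.070/-0.250 → slack +0.070/-0.250; half-tol=0.160, Σhalf²=0.025600
  +B: nom +16.900 → Σnom=-26.700; wc +0.441/-0.441 → slack +0.511/-0.691; half-tol=0.441, Σhalf²=0.220081
  -C: nom -27.200 → Σnom=-53.900; wc +0.385/-0.385 → slack +0.896/-1.076; half-tol=0.385, Σhalf²=0.368306
  +D: nom +42.710 → Σnom=-11.190; wc +0.130/-0.130 → slack +1.026/-1.206; half-tol=0.130, Σhalf²=0.385206
  +E: nom +15.400 → Σnom=4.210; wc +0.184/-0.184 → slack +1.210/-1.390; half-tol=0.184, Σhalf²=0.419062
  +F: nom +42.490 → Σnom=46.700; wc +0.290/-0.290 → slack +1.500/-1.680; half-tol=0.290, Σhalf²=0.503162
Nominal = 46.700. Worst-case = [46.700 - 1.680, 46.700 + 1.500] = [45.020, 48.200]. RSS = √0.503162 = 0.709.

nominal=46.700 wc=[45.020,48.200] rss=0.709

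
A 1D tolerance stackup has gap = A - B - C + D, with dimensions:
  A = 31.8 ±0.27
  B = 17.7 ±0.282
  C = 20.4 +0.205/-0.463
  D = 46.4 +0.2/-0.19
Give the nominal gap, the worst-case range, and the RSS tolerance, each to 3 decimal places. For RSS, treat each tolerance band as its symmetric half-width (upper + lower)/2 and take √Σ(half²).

nominal=40.100 wc=[39.153,41.315] rss=0.550

Stack each dimension's contribution:
  +A: nom +31.800 → Σnom=31.800; wc +0.270/-0.270 → slack +0.270/-0.270; half-tol=0.270, Σhalf²=0.072900
  -B: nom -17.700 → Σnom=14.100; wc +0.282/-0.282 → slack +0.552/-0.552; half-tol=0.282, Σhalf²=0.152424
  -C: nom -20.400 → Σnom=-6.300; wc +0.463/-0.205 → slack +1.015/-0.757; half-tol=0.334, Σhalf²=0.263980
  +D: nom +46.400 → Σnom=40.100; wc +0.200/-0.190 → slack +1.215/-0.947; half-tol=0.195, Σhalf²=0.302005
Nominal = 40.100. Worst-case = [40.100 - 0.947, 40.100 + 1.215] = [39.153, 41.315]. RSS = √0.302005 = 0.550.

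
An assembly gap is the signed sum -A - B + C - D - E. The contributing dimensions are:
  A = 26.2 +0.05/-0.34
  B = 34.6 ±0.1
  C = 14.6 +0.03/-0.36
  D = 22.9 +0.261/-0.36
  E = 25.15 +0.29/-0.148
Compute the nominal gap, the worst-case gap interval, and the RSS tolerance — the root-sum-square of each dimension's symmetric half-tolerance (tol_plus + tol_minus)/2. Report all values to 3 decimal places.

Stack each dimension's contribution:
  -A: nom -26.200 → Σnom=-26.200; wc +0.340/-0.050 → slack +0.340/-0.050; half-tol=0.195, Σhalf²=0.038025
  -B: nom -34.600 → Σnom=-60.800; wc +0.100/-0.100 → slack +0.440/-0.150; half-tol=0.100, Σhalf²=0.048025
  +C: nom +14.600 → Σnom=-46.200; wc +0.030/-0.360 → slack +0.470/-0.510; half-tol=0.195, Σhalf²=0.086050
  -D: nom -22.900 → Σnom=-69.100; wc +0.360/-0.261 → slack +0.830/-0.771; half-tol=0.310, Σhalf²=0.182460
  -E: nom -25.150 → Σnom=-94.250; wc +0.148/-0.290 → slack +0.978/-1.061; half-tol=0.219, Σhalf²=0.230421
Nominal = -94.250. Worst-case = [-94.250 - 1.061, -94.250 + 0.978] = [-95.311, -93.272]. RSS = √0.230421 = 0.480.

nominal=-94.250 wc=[-95.311,-93.272] rss=0.480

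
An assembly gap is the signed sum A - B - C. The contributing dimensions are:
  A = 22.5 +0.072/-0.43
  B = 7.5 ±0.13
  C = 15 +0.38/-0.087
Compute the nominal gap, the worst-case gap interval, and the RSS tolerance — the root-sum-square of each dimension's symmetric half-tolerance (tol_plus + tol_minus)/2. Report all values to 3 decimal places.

Stack each dimension's contribution:
  +A: nom +22.500 → Σnom=22.500; wc +0.072/-0.430 → slack +0.072/-0.430; half-tol=0.251, Σhalf²=0.063001
  -B: nom -7.500 → Σnom=15.000; wc +0.130/-0.130 → slack +0.202/-0.560; half-tol=0.130, Σhalf²=0.079901
  -C: nom -15.000 → Σnom=0.000; wc +0.087/-0.380 → slack +0.289/-0.940; half-tol=0.233, Σhalf²=0.134423
Nominal = 0.000. Worst-case = [0.000 - 0.940, 0.000 + 0.289] = [-0.940, 0.289]. RSS = √0.134423 = 0.367.

nominal=0.000 wc=[-0.940,0.289] rss=0.367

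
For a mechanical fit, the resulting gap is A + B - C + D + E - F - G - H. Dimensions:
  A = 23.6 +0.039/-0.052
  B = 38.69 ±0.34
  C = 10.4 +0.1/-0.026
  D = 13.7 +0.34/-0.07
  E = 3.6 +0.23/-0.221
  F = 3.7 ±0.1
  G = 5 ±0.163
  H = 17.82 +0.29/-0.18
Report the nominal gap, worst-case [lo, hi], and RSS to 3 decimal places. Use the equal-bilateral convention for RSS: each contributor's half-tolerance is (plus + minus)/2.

nominal=42.670 wc=[41.334,44.088] rss=0.553

Stack each dimension's contribution:
  +A: nom +23.600 → Σnom=23.600; wc +0.039/-0.052 → slack +0.039/-0.052; half-tol=0.045, Σhalf²=0.002070
  +B: nom +38.690 → Σnom=62.290; wc +0.340/-0.340 → slack +0.379/-0.392; half-tol=0.340, Σhalf²=0.117670
  -C: nom -10.400 → Σnom=51.890; wc +0.026/-0.100 → slack +0.405/-0.492; half-tol=0.063, Σhalf²=0.121639
  +D: nom +13.700 → Σnom=65.590; wc +0.340/-0.070 → slack +0.745/-0.562; half-tol=0.205, Σhalf²=0.163664
  +E: nom +3.600 → Σnom=69.190; wc +0.230/-0.221 → slack +0.975/-0.783; half-tol=0.226, Σhalf²=0.214514
  -F: nom -3.700 → Σnom=65.490; wc +0.100/-0.100 → slack +1.075/-0.883; half-tol=0.100, Σhalf²=0.224515
  -G: nom -5.000 → Σnom=60.490; wc +0.163/-0.163 → slack +1.238/-1.046; half-tol=0.163, Σhalf²=0.251084
  -H: nom -17.820 → Σnom=42.670; wc +0.180/-0.290 → slack +1.418/-1.336; half-tol=0.235, Σhalf²=0.306308
Nominal = 42.670. Worst-case = [42.670 - 1.336, 42.670 + 1.418] = [41.334, 44.088]. RSS = √0.306308 = 0.553.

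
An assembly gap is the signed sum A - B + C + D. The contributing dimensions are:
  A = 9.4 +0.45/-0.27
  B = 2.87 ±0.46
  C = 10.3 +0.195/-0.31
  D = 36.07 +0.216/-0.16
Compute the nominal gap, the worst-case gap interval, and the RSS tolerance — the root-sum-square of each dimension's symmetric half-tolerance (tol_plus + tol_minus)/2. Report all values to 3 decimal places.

nominal=52.900 wc=[51.700,54.221] rss=0.664

Stack each dimension's contribution:
  +A: nom +9.400 → Σnom=9.400; wc +0.450/-0.270 → slack +0.450/-0.270; half-tol=0.360, Σhalf²=0.129600
  -B: nom -2.870 → Σnom=6.530; wc +0.460/-0.460 → slack +0.910/-0.730; half-tol=0.460, Σhalf²=0.341200
  +C: nom +10.300 → Σnom=16.830; wc +0.195/-0.310 → slack +1.105/-1.040; half-tol=0.253, Σhalf²=0.404956
  +D: nom +36.070 → Σnom=52.900; wc +0.216/-0.160 → slack +1.321/-1.200; half-tol=0.188, Σhalf²=0.440300
Nominal = 52.900. Worst-case = [52.900 - 1.200, 52.900 + 1.321] = [51.700, 54.221]. RSS = √0.440300 = 0.664.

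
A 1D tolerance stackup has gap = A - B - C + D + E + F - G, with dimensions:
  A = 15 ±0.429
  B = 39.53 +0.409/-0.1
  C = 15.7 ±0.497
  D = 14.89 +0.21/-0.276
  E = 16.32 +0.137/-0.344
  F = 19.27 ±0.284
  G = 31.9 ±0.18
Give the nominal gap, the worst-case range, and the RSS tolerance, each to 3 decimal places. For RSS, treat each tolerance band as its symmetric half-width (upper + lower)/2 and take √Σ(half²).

nominal=-21.650 wc=[-24.069,-19.813] rss=0.852

Stack each dimension's contribution:
  +A: nom +15.000 → Σnom=15.000; wc +0.429/-0.429 → slack +0.429/-0.429; half-tol=0.429, Σhalf²=0.184041
  -B: nom -39.530 → Σnom=-24.530; wc +0.100/-0.409 → slack +0.529/-0.838; half-tol=0.255, Σhalf²=0.248811
  -C: nom -15.700 → Σnom=-40.230; wc +0.497/-0.497 → slack +1.026/-1.335; half-tol=0.497, Σhalf²=0.495820
  +D: nom +14.890 → Σnom=-25.340; wc +0.210/-0.276 → slack +1.236/-1.611; half-tol=0.243, Σhalf²=0.554869
  +E: nom +16.320 → Σnom=-9.020; wc +0.137/-0.344 → slack +1.373/-1.955; half-tol=0.240, Σhalf²=0.612710
  +F: nom +19.270 → Σnom=10.250; wc +0.284/-0.284 → slack +1.657/-2.239; half-tol=0.284, Σhalf²=0.693365
  -G: nom -31.900 → Σnom=-21.650; wc +0.180/-0.180 → slack +1.837/-2.419; half-tol=0.180, Σhalf²=0.725765
Nominal = -21.650. Worst-case = [-21.650 - 2.419, -21.650 + 1.837] = [-24.069, -19.813]. RSS = √0.725765 = 0.852.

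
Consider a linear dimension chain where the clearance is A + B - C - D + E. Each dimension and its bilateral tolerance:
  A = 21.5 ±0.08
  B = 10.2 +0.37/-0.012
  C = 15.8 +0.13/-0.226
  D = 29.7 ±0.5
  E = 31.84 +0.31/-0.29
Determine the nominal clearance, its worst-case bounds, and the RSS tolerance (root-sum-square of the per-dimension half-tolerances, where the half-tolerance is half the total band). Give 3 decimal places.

nominal=18.040 wc=[17.028,19.526] rss=0.644

Stack each dimension's contribution:
  +A: nom +21.500 → Σnom=21.500; wc +0.080/-0.080 → slack +0.080/-0.080; half-tol=0.080, Σhalf²=0.006400
  +B: nom +10.200 → Σnom=31.700; wc +0.370/-0.012 → slack +0.450/-0.092; half-tol=0.191, Σhalf²=0.042881
  -C: nom -15.800 → Σnom=15.900; wc +0.226/-0.130 → slack +0.676/-0.222; half-tol=0.178, Σhalf²=0.074565
  -D: nom -29.700 → Σnom=-13.800; wc +0.500/-0.500 → slack +1.176/-0.722; half-tol=0.500, Σhalf²=0.324565
  +E: nom +31.840 → Σnom=18.040; wc +0.310/-0.290 → slack +1.486/-1.012; half-tol=0.300, Σhalf²=0.414565
Nominal = 18.040. Worst-case = [18.040 - 1.012, 18.040 + 1.486] = [17.028, 19.526]. RSS = √0.414565 = 0.644.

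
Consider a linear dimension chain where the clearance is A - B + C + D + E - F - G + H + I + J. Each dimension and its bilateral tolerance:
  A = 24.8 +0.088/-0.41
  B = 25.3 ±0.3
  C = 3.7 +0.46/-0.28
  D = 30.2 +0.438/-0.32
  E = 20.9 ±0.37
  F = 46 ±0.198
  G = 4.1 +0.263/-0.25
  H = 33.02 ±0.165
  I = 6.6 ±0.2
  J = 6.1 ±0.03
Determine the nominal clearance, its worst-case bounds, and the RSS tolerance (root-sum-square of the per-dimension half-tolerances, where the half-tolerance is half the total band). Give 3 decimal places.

nominal=49.920 wc=[47.384,52.419] rss=0.862

Stack each dimension's contribution:
  +A: nom +24.800 → Σnom=24.800; wc +0.088/-0.410 → slack +0.088/-0.410; half-tol=0.249, Σhalf²=0.062001
  -B: nom -25.300 → Σnom=-0.500; wc +0.300/-0.300 → slack +0.388/-0.710; half-tol=0.300, Σhalf²=0.152001
  +C: nom +3.700 → Σnom=3.200; wc +0.460/-0.280 → slack +0.848/-0.990; half-tol=0.370, Σhalf²=0.288901
  +D: nom +30.200 → Σnom=33.400; wc +0.438/-0.320 → slack +1.286/-1.310; half-tol=0.379, Σhalf²=0.432542
  +E: nom +20.900 → Σnom=54.300; wc +0.370/-0.370 → slack +1.656/-1.680; half-tol=0.370, Σhalf²=0.569442
  -F: nom -46.000 → Σnom=8.300; wc +0.198/-0.198 → slack +1.854/-1.878; half-tol=0.198, Σhalf²=0.608646
  -G: nom -4.100 → Σnom=4.200; wc +0.250/-0.263 → slack +2.104/-2.141; half-tol=0.257, Σhalf²=0.674438
  +H: nom +33.020 → Σnom=37.220; wc +0.165/-0.165 → slack +2.269/-2.306; half-tol=0.165, Σhalf²=0.701663
  +I: nom +6.600 → Σnom=43.820; wc +0.200/-0.200 → slack +2.469/-2.506; half-tol=0.200, Σhalf²=0.741663
  +J: nom +6.100 → Σnom=49.920; wc +0.030/-0.030 → slack +2.499/-2.536; half-tol=0.030, Σhalf²=0.742563
Nominal = 49.920. Worst-case = [49.920 - 2.536, 49.920 + 2.499] = [47.384, 52.419]. RSS = √0.742563 = 0.862.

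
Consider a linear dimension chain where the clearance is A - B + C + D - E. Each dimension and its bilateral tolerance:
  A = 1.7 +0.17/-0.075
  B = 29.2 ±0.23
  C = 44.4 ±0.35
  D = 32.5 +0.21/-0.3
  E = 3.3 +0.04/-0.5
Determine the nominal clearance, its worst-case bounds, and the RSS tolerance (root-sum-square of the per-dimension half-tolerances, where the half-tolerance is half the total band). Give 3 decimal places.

Stack each dimension's contribution:
  +A: nom +1.700 → Σnom=1.700; wc +0.170/-0.075 → slack +0.170/-0.075; half-tol=0.122, Σhalf²=0.015006
  -B: nom -29.200 → Σnom=-27.500; wc +0.230/-0.230 → slack +0.400/-0.305; half-tol=0.230, Σhalf²=0.067906
  +C: nom +44.400 → Σnom=16.900; wc +0.350/-0.350 → slack +0.750/-0.655; half-tol=0.350, Σhalf²=0.190406
  +D: nom +32.500 → Σnom=49.400; wc +0.210/-0.300 → slack +0.960/-0.955; half-tol=0.255, Σhalf²=0.255431
  -E: nom -3.300 → Σnom=46.100; wc +0.500/-0.040 → slack +1.460/-0.995; half-tol=0.270, Σhalf²=0.328331
Nominal = 46.100. Worst-case = [46.100 - 0.995, 46.100 + 1.460] = [45.105, 47.560]. RSS = √0.328331 = 0.573.

nominal=46.100 wc=[45.105,47.560] rss=0.573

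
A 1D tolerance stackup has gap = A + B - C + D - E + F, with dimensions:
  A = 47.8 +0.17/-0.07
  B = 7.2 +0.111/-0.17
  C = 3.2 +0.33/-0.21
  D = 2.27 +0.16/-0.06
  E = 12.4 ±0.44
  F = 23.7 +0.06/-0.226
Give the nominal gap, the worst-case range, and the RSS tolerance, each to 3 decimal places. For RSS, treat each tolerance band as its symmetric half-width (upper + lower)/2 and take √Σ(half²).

nominal=65.370 wc=[64.074,66.521] rss=0.577

Stack each dimension's contribution:
  +A: nom +47.800 → Σnom=47.800; wc +0.170/-0.070 → slack +0.170/-0.070; half-tol=0.120, Σhalf²=0.014400
  +B: nom +7.200 → Σnom=55.000; wc +0.111/-0.170 → slack +0.281/-0.240; half-tol=0.141, Σhalf²=0.034140
  -C: nom -3.200 → Σnom=51.800; wc +0.210/-0.330 → slack +0.491/-0.570; half-tol=0.270, Σhalf²=0.107040
  +D: nom +2.270 → Σnom=54.070; wc +0.160/-0.060 → slack +0.651/-0.630; half-tol=0.110, Σhalf²=0.119140
  -E: nom -12.400 → Σnom=41.670; wc +0.440/-0.440 → slack +1.091/-1.070; half-tol=0.440, Σhalf²=0.312740
  +F: nom +23.700 → Σnom=65.370; wc +0.060/-0.226 → slack +1.151/-1.296; half-tol=0.143, Σhalf²=0.333189
Nominal = 65.370. Worst-case = [65.370 - 1.296, 65.370 + 1.151] = [64.074, 66.521]. RSS = √0.333189 = 0.577.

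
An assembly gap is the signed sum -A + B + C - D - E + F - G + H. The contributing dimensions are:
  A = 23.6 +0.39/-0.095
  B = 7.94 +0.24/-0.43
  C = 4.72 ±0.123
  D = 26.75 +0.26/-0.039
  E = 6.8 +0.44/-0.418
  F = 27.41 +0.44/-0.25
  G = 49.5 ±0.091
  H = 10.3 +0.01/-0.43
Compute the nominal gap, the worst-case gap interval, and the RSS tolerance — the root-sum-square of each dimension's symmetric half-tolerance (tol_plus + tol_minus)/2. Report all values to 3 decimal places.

nominal=-56.280 wc=[-58.694,-54.824] rss=0.754

Stack each dimension's contribution:
  -A: nom -23.600 → Σnom=-23.600; wc +0.095/-0.390 → slack +0.095/-0.390; half-tol=0.242, Σhalf²=0.058806
  +B: nom +7.940 → Σnom=-15.660; wc +0.240/-0.430 → slack +0.335/-0.820; half-tol=0.335, Σhalf²=0.171031
  +C: nom +4.720 → Σnom=-10.940; wc +0.123/-0.123 → slack +0.458/-0.943; half-tol=0.123, Σhalf²=0.186160
  -D: nom -26.750 → Σnom=-37.690; wc +0.039/-0.260 → slack +0.497/-1.203; half-tol=0.149, Σhalf²=0.208510
  -E: nom -6.800 → Σnom=-44.490; wc +0.418/-0.440 → slack +0.915/-1.643; half-tol=0.429, Σhalf²=0.392551
  +F: nom +27.410 → Σnom=-17.080; wc +0.440/-0.250 → slack +1.355/-1.893; half-tol=0.345, Σhalf²=0.511576
  -G: nom -49.500 → Σnom=-66.580; wc +0.091/-0.091 → slack +1.446/-1.984; half-tol=0.091, Σhalf²=0.519857
  +H: nom +10.300 → Σnom=-56.280; wc +0.010/-0.430 → slack +1.456/-2.414; half-tol=0.220, Σhalf²=0.568257
Nominal = -56.280. Worst-case = [-56.280 - 2.414, -56.280 + 1.456] = [-58.694, -54.824]. RSS = √0.568257 = 0.754.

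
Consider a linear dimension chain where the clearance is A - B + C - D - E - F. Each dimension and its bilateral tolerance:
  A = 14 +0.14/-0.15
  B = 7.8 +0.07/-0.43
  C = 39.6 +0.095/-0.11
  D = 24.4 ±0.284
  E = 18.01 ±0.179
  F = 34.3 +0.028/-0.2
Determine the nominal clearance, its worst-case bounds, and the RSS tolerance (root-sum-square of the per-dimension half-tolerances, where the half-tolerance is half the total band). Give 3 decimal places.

Stack each dimension's contribution:
  +A: nom +14.000 → Σnom=14.000; wc +0.140/-0.150 → slack +0.140/-0.150; half-tol=0.145, Σhalf²=0.021025
  -B: nom -7.800 → Σnom=6.200; wc +0.430/-0.070 → slack +0.570/-0.220; half-tol=0.250, Σhalf²=0.083525
  +C: nom +39.600 → Σnom=45.800; wc +0.095/-0.110 → slack +0.665/-0.330; half-tol=0.103, Σhalf²=0.094031
  -D: nom -24.400 → Σnom=21.400; wc +0.284/-0.284 → slack +0.949/-0.614; half-tol=0.284, Σhalf²=0.174687
  -E: nom -18.010 → Σnom=3.390; wc +0.179/-0.179 → slack +1.128/-0.793; half-tol=0.179, Σhalf²=0.206728
  -F: nom -34.300 → Σnom=-30.910; wc +0.200/-0.028 → slack +1.328/-0.821; half-tol=0.114, Σhalf²=0.219724
Nominal = -30.910. Worst-case = [-30.910 - 0.821, -30.910 + 1.328] = [-31.731, -29.582]. RSS = √0.219724 = 0.469.

nominal=-30.910 wc=[-31.731,-29.582] rss=0.469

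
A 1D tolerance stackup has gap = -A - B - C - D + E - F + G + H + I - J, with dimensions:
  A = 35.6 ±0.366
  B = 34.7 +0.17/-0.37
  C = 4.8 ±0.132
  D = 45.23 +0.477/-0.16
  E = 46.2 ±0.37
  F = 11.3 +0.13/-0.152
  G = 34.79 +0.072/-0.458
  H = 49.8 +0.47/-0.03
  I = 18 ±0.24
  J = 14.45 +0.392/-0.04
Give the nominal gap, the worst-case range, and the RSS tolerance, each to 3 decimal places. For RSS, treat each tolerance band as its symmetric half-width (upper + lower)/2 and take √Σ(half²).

nominal=2.710 wc=[-0.055,5.082] rss=0.848

Stack each dimension's contribution:
  -A: nom -35.600 → Σnom=-35.600; wc +0.366/-0.366 → slack +0.366/-0.366; half-tol=0.366, Σhalf²=0.133956
  -B: nom -34.700 → Σnom=-70.300; wc +0.370/-0.170 → slack +0.736/-0.536; half-tol=0.270, Σhalf²=0.206856
  -C: nom -4.800 → Σnom=-75.100; wc +0.132/-0.132 → slack +0.868/-0.668; half-tol=0.132, Σhalf²=0.224280
  -D: nom -45.230 → Σnom=-120.330; wc +0.160/-0.477 → slack +1.028/-1.145; half-tol=0.319, Σhalf²=0.325722
  +E: nom +46.200 → Σnom=-74.130; wc +0.370/-0.370 → slack +1.398/-1.515; half-tol=0.370, Σhalf²=0.462622
  -F: nom -11.300 → Σnom=-85.430; wc +0.152/-0.130 → slack +1.550/-1.645; half-tol=0.141, Σhalf²=0.482503
  +G: nom +34.790 → Σnom=-50.640; wc +0.072/-0.458 → slack +1.622/-2.103; half-tol=0.265, Σhalf²=0.552728
  +H: nom +49.800 → Σnom=-0.840; wc +0.470/-0.030 → slack +2.092/-2.133; half-tol=0.250, Σhalf²=0.615228
  +I: nom +18.000 → Σnom=17.160; wc +0.240/-0.240 → slack +2.332/-2.373; half-tol=0.240, Σhalf²=0.672828
  -J: nom -14.450 → Σnom=2.710; wc +0.040/-0.392 → slack +2.372/-2.765; half-tol=0.216, Σhalf²=0.719484
Nominal = 2.710. Worst-case = [2.710 - 2.765, 2.710 + 2.372] = [-0.055, 5.082]. RSS = √0.719484 = 0.848.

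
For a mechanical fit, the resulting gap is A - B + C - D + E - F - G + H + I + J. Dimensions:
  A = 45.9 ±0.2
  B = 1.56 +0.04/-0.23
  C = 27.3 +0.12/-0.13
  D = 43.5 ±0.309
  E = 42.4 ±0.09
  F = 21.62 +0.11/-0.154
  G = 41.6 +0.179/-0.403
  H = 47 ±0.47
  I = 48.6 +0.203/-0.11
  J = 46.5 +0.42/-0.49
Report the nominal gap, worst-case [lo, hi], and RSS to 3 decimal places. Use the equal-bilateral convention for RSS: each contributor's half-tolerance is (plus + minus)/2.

nominal=149.420 wc=[147.292,152.019] rss=0.856

Stack each dimension's contribution:
  +A: nom +45.900 → Σnom=45.900; wc +0.200/-0.200 → slack +0.200/-0.200; half-tol=0.200, Σhalf²=0.040000
  -B: nom -1.560 → Σnom=44.340; wc +0.230/-0.040 → slack +0.430/-0.240; half-tol=0.135, Σhalf²=0.058225
  +C: nom +27.300 → Σnom=71.640; wc +0.120/-0.130 → slack +0.550/-0.370; half-tol=0.125, Σhalf²=0.073850
  -D: nom -43.500 → Σnom=28.140; wc +0.309/-0.309 → slack +0.859/-0.679; half-tol=0.309, Σhalf²=0.169331
  +E: nom +42.400 → Σnom=70.540; wc +0.090/-0.090 → slack +0.949/-0.769; half-tol=0.090, Σhalf²=0.177431
  -F: nom -21.620 → Σnom=48.920; wc +0.154/-0.110 → slack +1.103/-0.879; half-tol=0.132, Σhalf²=0.194855
  -G: nom -41.600 → Σnom=7.320; wc +0.403/-0.179 → slack +1.506/-1.058; half-tol=0.291, Σhalf²=0.279536
  +H: nom +47.000 → Σnom=54.320; wc +0.470/-0.470 → slack +1.976/-1.528; half-tol=0.470, Σhalf²=0.500436
  +I: nom +48.600 → Σnom=102.920; wc +0.203/-0.110 → slack +2.179/-1.638; half-tol=0.157, Σhalf²=0.524928
  +J: nom +46.500 → Σnom=149.420; wc +0.420/-0.490 → slack +2.599/-2.128; half-tol=0.455, Σhalf²=0.731953
Nominal = 149.420. Worst-case = [149.420 - 2.128, 149.420 + 2.599] = [147.292, 152.019]. RSS = √0.731953 = 0.856.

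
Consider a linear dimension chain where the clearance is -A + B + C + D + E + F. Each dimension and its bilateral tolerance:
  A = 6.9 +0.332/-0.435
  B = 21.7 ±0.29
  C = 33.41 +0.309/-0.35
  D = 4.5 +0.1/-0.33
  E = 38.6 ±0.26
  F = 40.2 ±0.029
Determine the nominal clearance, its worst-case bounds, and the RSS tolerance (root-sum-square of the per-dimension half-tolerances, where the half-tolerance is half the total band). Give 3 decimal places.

Stack each dimension's contribution:
  -A: nom -6.900 → Σnom=-6.900; wc +0.435/-0.332 → slack +0.435/-0.332; half-tol=0.384, Σhalf²=0.147072
  +B: nom +21.700 → Σnom=14.800; wc +0.290/-0.290 → slack +0.725/-0.622; half-tol=0.290, Σhalf²=0.231172
  +C: nom +33.410 → Σnom=48.210; wc +0.309/-0.350 → slack +1.034/-0.972; half-tol=0.330, Σhalf²=0.339743
  +D: nom +4.500 → Σnom=52.710; wc +0.100/-0.330 → slack +1.134/-1.302; half-tol=0.215, Σhalf²=0.385968
  +E: nom +38.600 → Σnom=91.310; wc +0.260/-0.260 → slack +1.394/-1.562; half-tol=0.260, Σhalf²=0.453568
  +F: nom +40.200 → Σnom=131.510; wc +0.029/-0.029 → slack +1.423/-1.591; half-tol=0.029, Σhalf²=0.454409
Nominal = 131.510. Worst-case = [131.510 - 1.591, 131.510 + 1.423] = [129.919, 132.933]. RSS = √0.454409 = 0.674.

nominal=131.510 wc=[129.919,132.933] rss=0.674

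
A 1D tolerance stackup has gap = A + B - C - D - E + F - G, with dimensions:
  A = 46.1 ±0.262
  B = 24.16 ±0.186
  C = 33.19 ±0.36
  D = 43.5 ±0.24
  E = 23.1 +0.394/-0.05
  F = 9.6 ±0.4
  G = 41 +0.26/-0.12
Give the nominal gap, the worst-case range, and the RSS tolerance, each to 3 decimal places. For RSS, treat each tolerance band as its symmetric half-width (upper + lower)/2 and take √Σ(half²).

nominal=-60.930 wc=[-63.032,-59.312] rss=0.732

Stack each dimension's contribution:
  +A: nom +46.100 → Σnom=46.100; wc +0.262/-0.262 → slack +0.262/-0.262; half-tol=0.262, Σhalf²=0.068644
  +B: nom +24.160 → Σnom=70.260; wc +0.186/-0.186 → slack +0.448/-0.448; half-tol=0.186, Σhalf²=0.103240
  -C: nom -33.190 → Σnom=37.070; wc +0.360/-0.360 → slack +0.808/-0.808; half-tol=0.360, Σhalf²=0.232840
  -D: nom -43.500 → Σnom=-6.430; wc +0.240/-0.240 → slack +1.048/-1.048; half-tol=0.240, Σhalf²=0.290440
  -E: nom -23.100 → Σnom=-29.530; wc +0.050/-0.394 → slack +1.098/-1.442; half-tol=0.222, Σhalf²=0.339724
  +F: nom +9.600 → Σnom=-19.930; wc +0.400/-0.400 → slack +1.498/-1.842; half-tol=0.400, Σhalf²=0.499724
  -G: nom -41.000 → Σnom=-60.930; wc +0.120/-0.260 → slack +1.618/-2.102; half-tol=0.190, Σhalf²=0.535824
Nominal = -60.930. Worst-case = [-60.930 - 2.102, -60.930 + 1.618] = [-63.032, -59.312]. RSS = √0.535824 = 0.732.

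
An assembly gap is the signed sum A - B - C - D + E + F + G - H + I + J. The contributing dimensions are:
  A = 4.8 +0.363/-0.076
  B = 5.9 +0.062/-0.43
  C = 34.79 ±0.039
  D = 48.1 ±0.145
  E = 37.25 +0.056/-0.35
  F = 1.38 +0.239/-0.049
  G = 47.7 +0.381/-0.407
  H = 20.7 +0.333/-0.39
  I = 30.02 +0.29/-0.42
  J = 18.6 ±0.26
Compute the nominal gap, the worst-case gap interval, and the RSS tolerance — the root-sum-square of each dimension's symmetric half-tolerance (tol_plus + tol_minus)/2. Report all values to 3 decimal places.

Stack each dimension's contribution:
  +A: nom +4.800 → Σnom=4.800; wc +0.363/-0.076 → slack +0.363/-0.076; half-tol=0.220, Σhalf²=0.048180
  -B: nom -5.900 → Σnom=-1.100; wc +0.430/-0.062 → slack +0.793/-0.138; half-tol=0.246, Σhalf²=0.108696
  -C: nom -34.790 → Σnom=-35.890; wc +0.039/-0.039 → slack +0.832/-0.177; half-tol=0.039, Σhalf²=0.110217
  -D: nom -48.100 → Σnom=-83.990; wc +0.145/-0.145 → slack +0.977/-0.322; half-tol=0.145, Σhalf²=0.131242
  +E: nom +37.250 → Σnom=-46.740; wc +0.056/-0.350 → slack +1.033/-0.672; half-tol=0.203, Σhalf²=0.172451
  +F: nom +1.380 → Σnom=-45.360; wc +0.239/-0.049 → slack +1.272/-0.721; half-tol=0.144, Σhalf²=0.193187
  +G: nom +47.700 → Σnom=2.340; wc +0.381/-0.407 → slack +1.653/-1.128; half-tol=0.394, Σhalf²=0.348423
  -H: nom -20.700 → Σnom=-18.360; wc +0.390/-0.333 → slack +2.043/-1.461; half-tol=0.362, Σhalf²=0.479105
  +I: nom +30.020 → Σnom=11.660; wc +0.290/-0.420 → slack +2.333/-1.881; half-tol=0.355, Σhalf²=0.605131
  +J: nom +18.600 → Σnom=30.260; wc +0.260/-0.260 → slack +2.593/-2.141; half-tol=0.260, Σhalf²=0.672731
Nominal = 30.260. Worst-case = [30.260 - 2.141, 30.260 + 2.593] = [28.119, 32.853]. RSS = √0.672731 = 0.820.

nominal=30.260 wc=[28.119,32.853] rss=0.820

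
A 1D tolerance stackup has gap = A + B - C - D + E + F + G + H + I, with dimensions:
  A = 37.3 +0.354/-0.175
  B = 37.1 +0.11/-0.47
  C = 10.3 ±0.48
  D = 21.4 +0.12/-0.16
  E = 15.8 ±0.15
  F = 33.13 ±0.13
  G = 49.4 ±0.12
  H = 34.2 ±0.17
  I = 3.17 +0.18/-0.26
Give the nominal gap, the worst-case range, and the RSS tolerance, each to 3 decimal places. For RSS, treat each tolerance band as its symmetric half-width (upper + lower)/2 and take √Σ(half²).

nominal=178.400 wc=[176.325,180.254] rss=0.732

Stack each dimension's contribution:
  +A: nom +37.300 → Σnom=37.300; wc +0.354/-0.175 → slack +0.354/-0.175; half-tol=0.264, Σhalf²=0.069960
  +B: nom +37.100 → Σnom=74.400; wc +0.110/-0.470 → slack +0.464/-0.645; half-tol=0.290, Σhalf²=0.154060
  -C: nom -10.300 → Σnom=64.100; wc +0.480/-0.480 → slack +0.944/-1.125; half-tol=0.480, Σhalf²=0.384460
  -D: nom -21.400 → Σnom=42.700; wc +0.160/-0.120 → slack +1.104/-1.245; half-tol=0.140, Σhalf²=0.404060
  +E: nom +15.800 → Σnom=58.500; wc +0.150/-0.150 → slack +1.254/-1.395; half-tol=0.150, Σhalf²=0.426560
  +F: nom +33.130 → Σnom=91.630; wc +0.130/-0.130 → slack +1.384/-1.525; half-tol=0.130, Σhalf²=0.443460
  +G: nom +49.400 → Σnom=141.030; wc +0.120/-0.120 → slack +1.504/-1.645; half-tol=0.120, Σhalf²=0.457860
  +H: nom +34.200 → Σnom=175.230; wc +0.170/-0.170 → slack +1.674/-1.815; half-tol=0.170, Σhalf²=0.486760
  +I: nom +3.170 → Σnom=178.400; wc +0.180/-0.260 → slack +1.854/-2.075; half-tol=0.220, Σhalf²=0.535160
Nominal = 178.400. Worst-case = [178.400 - 2.075, 178.400 + 1.854] = [176.325, 180.254]. RSS = √0.535160 = 0.732.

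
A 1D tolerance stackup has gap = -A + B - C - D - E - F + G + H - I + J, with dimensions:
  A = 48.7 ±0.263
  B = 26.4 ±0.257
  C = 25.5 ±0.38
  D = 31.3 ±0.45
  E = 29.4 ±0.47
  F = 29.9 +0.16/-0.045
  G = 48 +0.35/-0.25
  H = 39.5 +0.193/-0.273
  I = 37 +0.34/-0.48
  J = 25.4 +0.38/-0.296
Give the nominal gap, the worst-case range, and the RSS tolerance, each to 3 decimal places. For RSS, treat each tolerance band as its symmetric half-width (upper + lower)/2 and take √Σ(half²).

nominal=-62.500 wc=[-65.639,-59.232] rss=1.068

Stack each dimension's contribution:
  -A: nom -48.700 → Σnom=-48.700; wc +0.263/-0.263 → slack +0.263/-0.263; half-tol=0.263, Σhalf²=0.069169
  +B: nom +26.400 → Σnom=-22.300; wc +0.257/-0.257 → slack +0.520/-0.520; half-tol=0.257, Σhalf²=0.135218
  -C: nom -25.500 → Σnom=-47.800; wc +0.380/-0.380 → slack +0.900/-0.900; half-tol=0.380, Σhalf²=0.279618
  -D: nom -31.300 → Σnom=-79.100; wc +0.450/-0.450 → slack +1.350/-1.350; half-tol=0.450, Σhalf²=0.482118
  -E: nom -29.400 → Σnom=-108.500; wc +0.470/-0.470 → slack +1.820/-1.820; half-tol=0.470, Σhalf²=0.703018
  -F: nom -29.900 → Σnom=-138.400; wc +0.045/-0.160 → slack +1.865/-1.980; half-tol=0.103, Σhalf²=0.713524
  +G: nom +48.000 → Σnom=-90.400; wc +0.350/-0.250 → slack +2.215/-2.230; half-tol=0.300, Σhalf²=0.803524
  +H: nom +39.500 → Σnom=-50.900; wc +0.193/-0.273 → slack +2.408/-2.503; half-tol=0.233, Σhalf²=0.857813
  -I: nom -37.000 → Σnom=-87.900; wc +0.480/-0.340 → slack +2.888/-2.843; half-tol=0.410, Σhalf²=1.025913
  +J: nom +25.400 → Σnom=-62.500; wc +0.380/-0.296 → slack +3.268/-3.139; half-tol=0.338, Σhalf²=1.140157
Nominal = -62.500. Worst-case = [-62.500 - 3.139, -62.500 + 3.268] = [-65.639, -59.232]. RSS = √1.140157 = 1.068.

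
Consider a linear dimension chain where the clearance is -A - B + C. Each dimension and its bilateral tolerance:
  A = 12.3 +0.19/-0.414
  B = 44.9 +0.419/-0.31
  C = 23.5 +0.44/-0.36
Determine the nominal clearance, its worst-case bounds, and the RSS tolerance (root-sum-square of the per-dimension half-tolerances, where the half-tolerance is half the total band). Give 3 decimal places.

nominal=-33.700 wc=[-34.669,-32.536] rss=0.620

Stack each dimension's contribution:
  -A: nom -12.300 → Σnom=-12.300; wc +0.414/-0.190 → slack +0.414/-0.190; half-tol=0.302, Σhalf²=0.091204
  -B: nom -44.900 → Σnom=-57.200; wc +0.310/-0.419 → slack +0.724/-0.609; half-tol=0.364, Σhalf²=0.224064
  +C: nom +23.500 → Σnom=-33.700; wc +0.440/-0.360 → slack +1.164/-0.969; half-tol=0.400, Σhalf²=0.384064
Nominal = -33.700. Worst-case = [-33.700 - 0.969, -33.700 + 1.164] = [-34.669, -32.536]. RSS = √0.384064 = 0.620.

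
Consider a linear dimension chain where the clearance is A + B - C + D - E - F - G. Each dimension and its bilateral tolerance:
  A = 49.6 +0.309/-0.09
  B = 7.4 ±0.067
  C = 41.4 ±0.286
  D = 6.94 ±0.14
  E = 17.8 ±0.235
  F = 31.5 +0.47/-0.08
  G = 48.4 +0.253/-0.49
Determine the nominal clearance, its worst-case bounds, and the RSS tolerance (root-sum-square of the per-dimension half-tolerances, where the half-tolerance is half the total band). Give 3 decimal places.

Stack each dimension's contribution:
  +A: nom +49.600 → Σnom=49.600; wc +0.309/-0.090 → slack +0.309/-0.090; half-tol=0.200, Σhalf²=0.039800
  +B: nom +7.400 → Σnom=57.000; wc +0.067/-0.067 → slack +0.376/-0.157; half-tol=0.067, Σhalf²=0.044289
  -C: nom -41.400 → Σnom=15.600; wc +0.286/-0.286 → slack +0.662/-0.443; half-tol=0.286, Σhalf²=0.126085
  +D: nom +6.940 → Σnom=22.540; wc +0.140/-0.140 → slack +0.802/-0.583; half-tol=0.140, Σhalf²=0.145685
  -E: nom -17.800 → Σnom=4.740; wc +0.235/-0.235 → slack +1.037/-0.818; half-tol=0.235, Σhalf²=0.200910
  -F: nom -31.500 → Σnom=-26.760; wc +0.080/-0.470 → slack +1.117/-1.288; half-tol=0.275, Σhalf²=0.276535
  -G: nom -48.400 → Σnom=-75.160; wc +0.490/-0.253 → slack +1.607/-1.541; half-tol=0.371, Σhalf²=0.414547
Nominal = -75.160. Worst-case = [-75.160 - 1.541, -75.160 + 1.607] = [-76.701, -73.553]. RSS = √0.414547 = 0.644.

nominal=-75.160 wc=[-76.701,-73.553] rss=0.644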